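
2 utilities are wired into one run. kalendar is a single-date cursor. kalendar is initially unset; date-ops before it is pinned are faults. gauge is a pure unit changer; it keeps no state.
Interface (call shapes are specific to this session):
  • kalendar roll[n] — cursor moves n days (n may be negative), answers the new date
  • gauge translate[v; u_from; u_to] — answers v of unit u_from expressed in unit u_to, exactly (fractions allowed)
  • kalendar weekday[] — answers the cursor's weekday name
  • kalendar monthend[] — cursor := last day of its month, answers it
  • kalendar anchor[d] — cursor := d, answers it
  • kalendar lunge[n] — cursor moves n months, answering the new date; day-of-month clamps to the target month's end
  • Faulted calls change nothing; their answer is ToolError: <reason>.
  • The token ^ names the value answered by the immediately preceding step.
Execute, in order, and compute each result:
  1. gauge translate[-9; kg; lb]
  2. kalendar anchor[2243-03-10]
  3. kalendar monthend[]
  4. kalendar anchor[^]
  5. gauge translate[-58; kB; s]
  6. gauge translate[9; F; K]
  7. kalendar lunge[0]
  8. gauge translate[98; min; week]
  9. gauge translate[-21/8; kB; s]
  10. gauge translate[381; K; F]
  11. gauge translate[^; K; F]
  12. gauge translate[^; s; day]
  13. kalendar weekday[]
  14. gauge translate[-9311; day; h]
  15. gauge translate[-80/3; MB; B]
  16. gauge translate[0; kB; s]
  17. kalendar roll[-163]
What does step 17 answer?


> gauge translate -9 kg lb
[out] -900000000/45359237
> kalendar anchor 2243-03-10
[out] 2243-03-10
> kalendar monthend
[out] 2243-03-31
> kalendar anchor ^
[out] 2243-03-31
> gauge translate -58 kB s
[out] ToolError: incompatible units
> gauge translate 9 F K
[out] 46867/180
> kalendar lunge 0
[out] 2243-03-31
> gauge translate 98 min week
[out] 7/720
> gauge translate -21/8 kB s
[out] ToolError: incompatible units
> gauge translate 381 K F
[out] 22613/100
> gauge translate ^ K F
[out] -13159/250
> gauge translate ^ s day
[out] -13159/21600000
> kalendar weekday
[out] Friday
> gauge translate -9311 day h
[out] -223464
> gauge translate -80/3 MB B
[out] -80000000/3
> gauge translate 0 kB s
[out] ToolError: incompatible units
> kalendar roll -163
[out] 2242-10-19

Answer: 2242-10-19


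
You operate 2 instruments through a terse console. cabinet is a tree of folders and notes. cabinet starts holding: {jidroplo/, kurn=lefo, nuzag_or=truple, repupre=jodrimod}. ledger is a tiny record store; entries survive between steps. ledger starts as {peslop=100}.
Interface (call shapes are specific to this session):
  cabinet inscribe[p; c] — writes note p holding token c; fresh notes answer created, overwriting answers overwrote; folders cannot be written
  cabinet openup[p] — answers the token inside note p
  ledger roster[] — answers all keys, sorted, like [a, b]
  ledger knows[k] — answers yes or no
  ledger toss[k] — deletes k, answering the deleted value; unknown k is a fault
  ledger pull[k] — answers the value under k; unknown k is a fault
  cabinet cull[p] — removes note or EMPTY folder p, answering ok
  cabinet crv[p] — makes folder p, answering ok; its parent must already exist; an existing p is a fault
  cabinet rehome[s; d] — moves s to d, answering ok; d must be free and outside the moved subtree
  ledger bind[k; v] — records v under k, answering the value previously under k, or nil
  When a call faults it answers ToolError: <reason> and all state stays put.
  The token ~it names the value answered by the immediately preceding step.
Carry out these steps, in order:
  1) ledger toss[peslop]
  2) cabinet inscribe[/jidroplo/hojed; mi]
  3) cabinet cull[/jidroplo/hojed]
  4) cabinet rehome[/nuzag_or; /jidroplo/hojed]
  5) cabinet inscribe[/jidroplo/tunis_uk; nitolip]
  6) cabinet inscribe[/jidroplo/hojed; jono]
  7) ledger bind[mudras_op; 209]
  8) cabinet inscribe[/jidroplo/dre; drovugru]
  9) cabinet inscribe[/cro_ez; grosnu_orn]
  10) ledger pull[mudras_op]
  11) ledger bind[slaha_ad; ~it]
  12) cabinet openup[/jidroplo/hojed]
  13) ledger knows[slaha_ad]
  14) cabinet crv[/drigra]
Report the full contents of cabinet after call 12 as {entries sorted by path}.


Answer: {cro_ez=grosnu_orn, jidroplo/, jidroplo/dre=drovugru, jidroplo/hojed=jono, jidroplo/tunis_uk=nitolip, kurn=lefo, repupre=jodrimod}

Derivation:
% ledger toss k=peslop
:: 100
% cabinet inscribe p=/jidroplo/hojed c=mi
:: created
% cabinet cull p=/jidroplo/hojed
:: ok
% cabinet rehome s=/nuzag_or d=/jidroplo/hojed
:: ok
% cabinet inscribe p=/jidroplo/tunis_uk c=nitolip
:: created
% cabinet inscribe p=/jidroplo/hojed c=jono
:: overwrote
% ledger bind k=mudras_op v=209
:: nil
% cabinet inscribe p=/jidroplo/dre c=drovugru
:: created
% cabinet inscribe p=/cro_ez c=grosnu_orn
:: created
% ledger pull k=mudras_op
:: 209
% ledger bind k=slaha_ad v=~it
:: nil
% cabinet openup p=/jidroplo/hojed
:: jono
% ledger knows k=slaha_ad
:: yes
% cabinet crv p=/drigra
:: ok


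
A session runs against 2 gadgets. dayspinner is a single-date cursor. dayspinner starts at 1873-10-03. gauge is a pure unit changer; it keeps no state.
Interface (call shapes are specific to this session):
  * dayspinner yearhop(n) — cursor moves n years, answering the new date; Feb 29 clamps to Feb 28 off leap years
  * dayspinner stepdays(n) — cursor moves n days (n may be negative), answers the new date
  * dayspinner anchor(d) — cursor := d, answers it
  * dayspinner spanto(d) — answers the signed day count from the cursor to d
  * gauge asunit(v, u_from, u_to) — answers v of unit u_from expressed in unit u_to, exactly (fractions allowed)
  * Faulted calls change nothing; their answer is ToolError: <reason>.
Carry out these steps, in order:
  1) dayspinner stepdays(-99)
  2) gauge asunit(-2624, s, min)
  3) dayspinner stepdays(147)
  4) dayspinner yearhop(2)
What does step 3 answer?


Invoking dayspinner stepdays with n=-99, which returns 1873-06-26.
Next I call gauge asunit with v=-2624, u_from=s, u_to=min, giving -656/15.
I call dayspinner stepdays with n=147, yielding 1873-11-20.
I use dayspinner yearhop with n=2, and see 1875-11-20.

Answer: 1873-11-20


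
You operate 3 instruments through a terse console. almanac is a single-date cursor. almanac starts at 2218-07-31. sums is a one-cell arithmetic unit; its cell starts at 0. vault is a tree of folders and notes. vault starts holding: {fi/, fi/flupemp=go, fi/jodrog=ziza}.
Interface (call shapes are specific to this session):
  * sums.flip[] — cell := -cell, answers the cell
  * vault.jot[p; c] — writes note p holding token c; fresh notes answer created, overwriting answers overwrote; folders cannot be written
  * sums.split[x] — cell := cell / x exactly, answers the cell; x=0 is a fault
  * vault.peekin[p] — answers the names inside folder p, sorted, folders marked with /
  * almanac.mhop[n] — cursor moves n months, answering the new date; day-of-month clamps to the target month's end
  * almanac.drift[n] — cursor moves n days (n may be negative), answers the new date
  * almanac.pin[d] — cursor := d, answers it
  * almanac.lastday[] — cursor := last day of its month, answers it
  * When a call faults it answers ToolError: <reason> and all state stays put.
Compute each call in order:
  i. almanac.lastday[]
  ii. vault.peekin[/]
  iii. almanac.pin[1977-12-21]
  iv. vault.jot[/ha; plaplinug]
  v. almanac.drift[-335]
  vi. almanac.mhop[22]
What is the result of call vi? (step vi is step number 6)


$ lastday
  2218-07-31
$ peekin p=/
  [fi/]
$ pin d=1977-12-21
  1977-12-21
$ jot p=/ha c=plaplinug
  created
$ drift n=-335
  1977-01-20
$ mhop n=22
  1978-11-20

Answer: 1978-11-20


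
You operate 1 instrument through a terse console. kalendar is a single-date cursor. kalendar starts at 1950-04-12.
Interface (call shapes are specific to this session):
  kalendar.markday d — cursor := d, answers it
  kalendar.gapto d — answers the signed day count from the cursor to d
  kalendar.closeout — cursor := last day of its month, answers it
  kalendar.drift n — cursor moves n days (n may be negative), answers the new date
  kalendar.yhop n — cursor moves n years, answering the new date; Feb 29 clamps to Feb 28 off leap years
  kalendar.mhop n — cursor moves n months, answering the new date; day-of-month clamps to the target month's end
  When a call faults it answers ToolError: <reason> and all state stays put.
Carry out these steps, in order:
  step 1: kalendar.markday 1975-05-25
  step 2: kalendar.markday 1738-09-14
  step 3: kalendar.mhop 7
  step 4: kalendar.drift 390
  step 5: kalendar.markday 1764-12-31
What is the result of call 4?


I run markday on 1975-05-25: 1975-05-25.
Invoking markday on 1738-09-14, and observe 1738-09-14.
I run mhop on 7, which returns 1739-04-14.
I call drift on 390, and see 1740-05-08.
I run markday on 1764-12-31, giving 1764-12-31.

Answer: 1740-05-08


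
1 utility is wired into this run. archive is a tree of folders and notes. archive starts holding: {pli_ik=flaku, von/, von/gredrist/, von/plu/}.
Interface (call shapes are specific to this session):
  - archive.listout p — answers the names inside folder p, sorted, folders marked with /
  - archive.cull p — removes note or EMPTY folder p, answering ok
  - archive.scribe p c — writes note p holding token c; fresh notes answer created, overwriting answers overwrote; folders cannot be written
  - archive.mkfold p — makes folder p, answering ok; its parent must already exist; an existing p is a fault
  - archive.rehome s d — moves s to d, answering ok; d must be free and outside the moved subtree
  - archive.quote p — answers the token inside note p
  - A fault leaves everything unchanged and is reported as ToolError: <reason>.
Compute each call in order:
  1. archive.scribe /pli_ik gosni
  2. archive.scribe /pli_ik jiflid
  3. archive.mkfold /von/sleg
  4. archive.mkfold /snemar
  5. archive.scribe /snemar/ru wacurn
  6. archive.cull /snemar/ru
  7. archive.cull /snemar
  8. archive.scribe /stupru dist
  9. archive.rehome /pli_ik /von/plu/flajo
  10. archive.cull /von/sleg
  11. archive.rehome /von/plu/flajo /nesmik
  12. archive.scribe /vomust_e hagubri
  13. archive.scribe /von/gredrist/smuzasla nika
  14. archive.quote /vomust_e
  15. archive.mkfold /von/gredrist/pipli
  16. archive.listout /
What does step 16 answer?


Answer: [nesmik, stupru, vomust_e, von/]

Derivation:
-> archive.scribe(p: /pli_ik, c: gosni)
<- overwrote
-> archive.scribe(p: /pli_ik, c: jiflid)
<- overwrote
-> archive.mkfold(p: /von/sleg)
<- ok
-> archive.mkfold(p: /snemar)
<- ok
-> archive.scribe(p: /snemar/ru, c: wacurn)
<- created
-> archive.cull(p: /snemar/ru)
<- ok
-> archive.cull(p: /snemar)
<- ok
-> archive.scribe(p: /stupru, c: dist)
<- created
-> archive.rehome(s: /pli_ik, d: /von/plu/flajo)
<- ok
-> archive.cull(p: /von/sleg)
<- ok
-> archive.rehome(s: /von/plu/flajo, d: /nesmik)
<- ok
-> archive.scribe(p: /vomust_e, c: hagubri)
<- created
-> archive.scribe(p: /von/gredrist/smuzasla, c: nika)
<- created
-> archive.quote(p: /vomust_e)
<- hagubri
-> archive.mkfold(p: /von/gredrist/pipli)
<- ok
-> archive.listout(p: /)
<- [nesmik, stupru, vomust_e, von/]


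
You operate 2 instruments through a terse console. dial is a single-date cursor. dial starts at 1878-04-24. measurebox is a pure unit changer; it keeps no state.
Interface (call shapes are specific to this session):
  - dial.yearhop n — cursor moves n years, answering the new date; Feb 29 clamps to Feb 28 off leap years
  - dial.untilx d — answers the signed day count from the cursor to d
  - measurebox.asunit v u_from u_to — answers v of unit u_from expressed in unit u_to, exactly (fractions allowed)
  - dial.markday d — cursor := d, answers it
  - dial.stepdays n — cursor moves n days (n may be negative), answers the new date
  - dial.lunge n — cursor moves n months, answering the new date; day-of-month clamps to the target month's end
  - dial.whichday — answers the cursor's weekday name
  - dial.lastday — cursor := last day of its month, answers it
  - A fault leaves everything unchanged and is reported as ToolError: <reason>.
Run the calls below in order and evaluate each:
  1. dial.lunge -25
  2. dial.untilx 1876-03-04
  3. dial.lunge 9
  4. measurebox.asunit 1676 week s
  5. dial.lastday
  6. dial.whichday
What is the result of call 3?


! dial.lunge(n: -25) => 1876-03-24
! dial.untilx(d: 1876-03-04) => -20
! dial.lunge(n: 9) => 1876-12-24
! measurebox.asunit(v: 1676, u_from: week, u_to: s) => 1013644800
! dial.lastday() => 1876-12-31
! dial.whichday() => Sunday

Answer: 1876-12-24


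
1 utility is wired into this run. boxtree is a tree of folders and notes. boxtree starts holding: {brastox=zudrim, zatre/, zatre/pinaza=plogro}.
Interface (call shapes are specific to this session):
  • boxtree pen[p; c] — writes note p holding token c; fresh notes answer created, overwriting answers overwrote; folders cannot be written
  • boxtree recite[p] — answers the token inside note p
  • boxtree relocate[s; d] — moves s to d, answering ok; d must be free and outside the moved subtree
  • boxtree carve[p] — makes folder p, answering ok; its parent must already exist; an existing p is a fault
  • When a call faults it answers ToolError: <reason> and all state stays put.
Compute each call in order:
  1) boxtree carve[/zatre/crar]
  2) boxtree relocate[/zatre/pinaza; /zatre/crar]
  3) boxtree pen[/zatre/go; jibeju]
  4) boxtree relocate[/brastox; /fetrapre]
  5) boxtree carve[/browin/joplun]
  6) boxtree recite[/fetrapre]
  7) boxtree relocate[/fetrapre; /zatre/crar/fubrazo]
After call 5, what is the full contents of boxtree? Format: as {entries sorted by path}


Answer: {fetrapre=zudrim, zatre/, zatre/crar/, zatre/go=jibeju, zatre/pinaza=plogro}

Derivation:
;; 1. boxtree carve(p: /zatre/crar) -> ok
;; 2. boxtree relocate(s: /zatre/pinaza, d: /zatre/crar) -> ToolError: exists
;; 3. boxtree pen(p: /zatre/go, c: jibeju) -> created
;; 4. boxtree relocate(s: /brastox, d: /fetrapre) -> ok
;; 5. boxtree carve(p: /browin/joplun) -> ToolError: no parent
;; 6. boxtree recite(p: /fetrapre) -> zudrim
;; 7. boxtree relocate(s: /fetrapre, d: /zatre/crar/fubrazo) -> ok


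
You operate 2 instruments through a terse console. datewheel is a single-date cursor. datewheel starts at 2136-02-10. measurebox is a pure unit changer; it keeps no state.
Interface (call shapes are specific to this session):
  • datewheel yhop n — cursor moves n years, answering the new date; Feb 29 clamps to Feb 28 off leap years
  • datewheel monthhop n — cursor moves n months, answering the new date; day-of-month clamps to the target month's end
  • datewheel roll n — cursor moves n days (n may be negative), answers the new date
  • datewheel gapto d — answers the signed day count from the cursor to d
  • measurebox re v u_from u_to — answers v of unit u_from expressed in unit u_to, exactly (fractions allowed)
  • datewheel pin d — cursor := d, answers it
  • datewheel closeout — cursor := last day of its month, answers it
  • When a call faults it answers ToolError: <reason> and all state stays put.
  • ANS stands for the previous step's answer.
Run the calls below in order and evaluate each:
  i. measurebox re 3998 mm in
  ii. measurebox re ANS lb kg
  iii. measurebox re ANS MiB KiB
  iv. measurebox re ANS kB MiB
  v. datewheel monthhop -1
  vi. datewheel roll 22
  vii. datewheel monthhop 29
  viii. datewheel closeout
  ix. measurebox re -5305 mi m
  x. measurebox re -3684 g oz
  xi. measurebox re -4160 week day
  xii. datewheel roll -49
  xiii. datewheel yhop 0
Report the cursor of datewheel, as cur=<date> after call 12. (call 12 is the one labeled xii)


Answer: cur=2138-06-12

Derivation:
>> measurebox re(v='3998', u_from='mm', u_to='in')
<< 19990/127
>> measurebox re(v='ANS', u_from='lb', u_to='kg')
<< 90673114763/1270000000
>> measurebox re(v='ANS', u_from='MiB', u_to='KiB')
<< 725384918104/9921875
>> measurebox re(v='ANS', u_from='kB', u_to='MiB')
<< 90673114763/1300480000
>> datewheel monthhop(n='-1')
<< 2136-01-10
>> datewheel roll(n='22')
<< 2136-02-01
>> datewheel monthhop(n='29')
<< 2138-07-01
>> datewheel closeout()
<< 2138-07-31
>> measurebox re(v='-5305', u_from='mi', u_to='m')
<< -213439248/25
>> measurebox re(v='-3684', u_from='g', u_to='oz')
<< -5894400000/45359237
>> measurebox re(v='-4160', u_from='week', u_to='day')
<< -29120
>> datewheel roll(n='-49')
<< 2138-06-12
>> datewheel yhop(n='0')
<< 2138-06-12


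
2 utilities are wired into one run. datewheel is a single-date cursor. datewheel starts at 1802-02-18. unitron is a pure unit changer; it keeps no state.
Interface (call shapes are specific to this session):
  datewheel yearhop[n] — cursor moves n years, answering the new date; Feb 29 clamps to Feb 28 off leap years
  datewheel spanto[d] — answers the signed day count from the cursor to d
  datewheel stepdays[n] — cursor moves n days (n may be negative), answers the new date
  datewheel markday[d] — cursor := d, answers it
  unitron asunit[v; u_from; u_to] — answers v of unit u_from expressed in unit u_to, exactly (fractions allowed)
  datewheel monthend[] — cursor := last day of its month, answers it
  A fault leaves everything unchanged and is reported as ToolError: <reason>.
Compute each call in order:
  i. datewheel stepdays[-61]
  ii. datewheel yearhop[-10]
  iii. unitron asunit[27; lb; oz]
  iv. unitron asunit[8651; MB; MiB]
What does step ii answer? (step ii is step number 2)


Answer: 1791-12-19

Derivation:
! datewheel stepdays(n=-61) == 1801-12-19
! datewheel yearhop(n=-10) == 1791-12-19
! unitron asunit(v=27, u_from=lb, u_to=oz) == 432
! unitron asunit(v=8651, u_from=MB, u_to=MiB) == 135171875/16384


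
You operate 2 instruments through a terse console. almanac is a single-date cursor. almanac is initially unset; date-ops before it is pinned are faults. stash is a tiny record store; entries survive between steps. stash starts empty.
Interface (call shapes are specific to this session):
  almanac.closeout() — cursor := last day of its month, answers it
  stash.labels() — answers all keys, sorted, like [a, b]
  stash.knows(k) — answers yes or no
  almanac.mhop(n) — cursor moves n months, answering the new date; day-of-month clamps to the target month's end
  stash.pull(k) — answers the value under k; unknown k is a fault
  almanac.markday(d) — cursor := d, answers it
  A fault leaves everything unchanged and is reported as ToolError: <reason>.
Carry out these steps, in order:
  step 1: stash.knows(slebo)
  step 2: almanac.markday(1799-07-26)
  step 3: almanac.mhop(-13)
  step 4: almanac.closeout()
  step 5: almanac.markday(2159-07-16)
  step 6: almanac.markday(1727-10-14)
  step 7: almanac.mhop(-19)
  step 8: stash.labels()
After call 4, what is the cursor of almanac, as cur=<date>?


Answer: cur=1798-06-30

Derivation:
CALL knows[k: slebo]
RET  no
CALL markday[d: 1799-07-26]
RET  1799-07-26
CALL mhop[n: -13]
RET  1798-06-26
CALL closeout[]
RET  1798-06-30
CALL markday[d: 2159-07-16]
RET  2159-07-16
CALL markday[d: 1727-10-14]
RET  1727-10-14
CALL mhop[n: -19]
RET  1726-03-14
CALL labels[]
RET  []


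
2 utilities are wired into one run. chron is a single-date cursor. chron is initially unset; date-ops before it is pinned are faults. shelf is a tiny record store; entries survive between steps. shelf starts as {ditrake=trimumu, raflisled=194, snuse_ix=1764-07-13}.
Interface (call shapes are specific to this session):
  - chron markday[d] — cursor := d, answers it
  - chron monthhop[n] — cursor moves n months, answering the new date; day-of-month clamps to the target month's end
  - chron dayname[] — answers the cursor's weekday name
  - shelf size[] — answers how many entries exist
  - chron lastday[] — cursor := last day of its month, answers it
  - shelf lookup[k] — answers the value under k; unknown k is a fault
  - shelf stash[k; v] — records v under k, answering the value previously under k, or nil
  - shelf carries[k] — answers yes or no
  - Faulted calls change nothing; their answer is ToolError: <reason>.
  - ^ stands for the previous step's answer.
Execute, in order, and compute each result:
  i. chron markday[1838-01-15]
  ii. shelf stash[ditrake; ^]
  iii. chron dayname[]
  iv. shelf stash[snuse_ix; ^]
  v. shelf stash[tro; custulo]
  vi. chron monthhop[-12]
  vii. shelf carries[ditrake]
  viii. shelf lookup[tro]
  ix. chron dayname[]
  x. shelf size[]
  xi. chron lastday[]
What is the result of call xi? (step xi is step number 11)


Answer: 1837-01-31

Derivation:
;; chron markday(1838-01-15) ~> 1838-01-15
;; shelf stash(ditrake, ^) ~> trimumu
;; chron dayname() ~> Monday
;; shelf stash(snuse_ix, ^) ~> 1764-07-13
;; shelf stash(tro, custulo) ~> nil
;; chron monthhop(-12) ~> 1837-01-15
;; shelf carries(ditrake) ~> yes
;; shelf lookup(tro) ~> custulo
;; chron dayname() ~> Sunday
;; shelf size() ~> 4
;; chron lastday() ~> 1837-01-31


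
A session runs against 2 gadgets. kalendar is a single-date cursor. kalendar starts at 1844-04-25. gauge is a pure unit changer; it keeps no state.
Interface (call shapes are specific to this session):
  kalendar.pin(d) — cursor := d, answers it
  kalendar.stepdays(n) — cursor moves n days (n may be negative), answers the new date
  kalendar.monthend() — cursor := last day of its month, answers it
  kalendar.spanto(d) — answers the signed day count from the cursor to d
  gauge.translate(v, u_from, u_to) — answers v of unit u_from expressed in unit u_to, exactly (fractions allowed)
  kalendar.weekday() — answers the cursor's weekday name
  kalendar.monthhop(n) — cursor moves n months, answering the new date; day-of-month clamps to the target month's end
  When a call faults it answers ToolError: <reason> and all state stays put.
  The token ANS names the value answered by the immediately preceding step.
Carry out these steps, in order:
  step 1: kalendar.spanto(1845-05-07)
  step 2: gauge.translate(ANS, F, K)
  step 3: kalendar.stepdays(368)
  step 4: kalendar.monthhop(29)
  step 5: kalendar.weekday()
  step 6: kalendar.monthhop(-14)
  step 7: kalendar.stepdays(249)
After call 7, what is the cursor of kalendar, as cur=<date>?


Answer: cur=1847-04-03

Derivation:
==> kalendar.spanto(1845-05-07)
<== 377
==> gauge.translate(ANS, F, K)
<== 27889/60
==> kalendar.stepdays(368)
<== 1845-04-28
==> kalendar.monthhop(29)
<== 1847-09-28
==> kalendar.weekday()
<== Tuesday
==> kalendar.monthhop(-14)
<== 1846-07-28
==> kalendar.stepdays(249)
<== 1847-04-03


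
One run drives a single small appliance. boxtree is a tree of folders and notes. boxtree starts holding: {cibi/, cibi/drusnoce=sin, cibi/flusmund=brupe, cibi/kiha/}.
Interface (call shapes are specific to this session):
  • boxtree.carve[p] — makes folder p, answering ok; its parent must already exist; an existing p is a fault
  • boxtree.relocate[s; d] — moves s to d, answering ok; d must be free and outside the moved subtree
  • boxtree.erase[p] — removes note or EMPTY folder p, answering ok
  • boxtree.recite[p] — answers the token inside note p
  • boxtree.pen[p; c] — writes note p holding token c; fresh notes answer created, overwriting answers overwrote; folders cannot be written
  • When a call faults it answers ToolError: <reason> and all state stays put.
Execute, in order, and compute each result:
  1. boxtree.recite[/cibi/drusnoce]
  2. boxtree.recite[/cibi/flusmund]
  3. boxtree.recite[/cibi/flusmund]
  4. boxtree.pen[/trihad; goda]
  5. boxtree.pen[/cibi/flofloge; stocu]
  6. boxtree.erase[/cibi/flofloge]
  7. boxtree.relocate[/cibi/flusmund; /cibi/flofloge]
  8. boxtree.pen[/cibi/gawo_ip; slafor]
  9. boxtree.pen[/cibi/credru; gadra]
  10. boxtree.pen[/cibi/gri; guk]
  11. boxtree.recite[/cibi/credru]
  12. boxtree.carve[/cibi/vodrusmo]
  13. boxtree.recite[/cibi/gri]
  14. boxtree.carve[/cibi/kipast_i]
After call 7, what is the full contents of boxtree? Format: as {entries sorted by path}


% boxtree.recite p=/cibi/drusnoce
= sin
% boxtree.recite p=/cibi/flusmund
= brupe
% boxtree.recite p=/cibi/flusmund
= brupe
% boxtree.pen p=/trihad c=goda
= created
% boxtree.pen p=/cibi/flofloge c=stocu
= created
% boxtree.erase p=/cibi/flofloge
= ok
% boxtree.relocate s=/cibi/flusmund d=/cibi/flofloge
= ok
% boxtree.pen p=/cibi/gawo_ip c=slafor
= created
% boxtree.pen p=/cibi/credru c=gadra
= created
% boxtree.pen p=/cibi/gri c=guk
= created
% boxtree.recite p=/cibi/credru
= gadra
% boxtree.carve p=/cibi/vodrusmo
= ok
% boxtree.recite p=/cibi/gri
= guk
% boxtree.carve p=/cibi/kipast_i
= ok

Answer: {cibi/, cibi/drusnoce=sin, cibi/flofloge=brupe, cibi/kiha/, trihad=goda}


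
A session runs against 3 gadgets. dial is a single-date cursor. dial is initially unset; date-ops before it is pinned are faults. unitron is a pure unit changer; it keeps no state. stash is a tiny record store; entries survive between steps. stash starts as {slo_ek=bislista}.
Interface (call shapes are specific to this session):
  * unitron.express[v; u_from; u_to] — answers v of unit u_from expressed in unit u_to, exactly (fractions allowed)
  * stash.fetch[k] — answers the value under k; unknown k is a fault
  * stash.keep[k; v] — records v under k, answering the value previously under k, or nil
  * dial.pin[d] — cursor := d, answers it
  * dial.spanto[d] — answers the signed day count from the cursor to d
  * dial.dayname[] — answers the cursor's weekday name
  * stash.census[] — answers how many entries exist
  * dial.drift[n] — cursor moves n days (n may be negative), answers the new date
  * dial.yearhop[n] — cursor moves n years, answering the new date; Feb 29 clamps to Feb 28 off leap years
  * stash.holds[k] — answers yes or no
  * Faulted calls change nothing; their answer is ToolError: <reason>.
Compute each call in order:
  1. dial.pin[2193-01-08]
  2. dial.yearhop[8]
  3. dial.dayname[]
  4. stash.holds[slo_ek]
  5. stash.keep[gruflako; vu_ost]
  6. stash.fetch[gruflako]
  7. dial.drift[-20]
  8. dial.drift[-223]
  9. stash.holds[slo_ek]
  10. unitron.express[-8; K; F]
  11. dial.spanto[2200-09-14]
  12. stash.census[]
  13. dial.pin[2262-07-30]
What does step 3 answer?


==> dial.pin(2193-01-08)
<== 2193-01-08
==> dial.yearhop(8)
<== 2201-01-08
==> dial.dayname()
<== Thursday
==> stash.holds(slo_ek)
<== yes
==> stash.keep(gruflako, vu_ost)
<== nil
==> stash.fetch(gruflako)
<== vu_ost
==> dial.drift(-20)
<== 2200-12-19
==> dial.drift(-223)
<== 2200-05-10
==> stash.holds(slo_ek)
<== yes
==> unitron.express(-8, K, F)
<== -47407/100
==> dial.spanto(2200-09-14)
<== 127
==> stash.census()
<== 2
==> dial.pin(2262-07-30)
<== 2262-07-30

Answer: Thursday


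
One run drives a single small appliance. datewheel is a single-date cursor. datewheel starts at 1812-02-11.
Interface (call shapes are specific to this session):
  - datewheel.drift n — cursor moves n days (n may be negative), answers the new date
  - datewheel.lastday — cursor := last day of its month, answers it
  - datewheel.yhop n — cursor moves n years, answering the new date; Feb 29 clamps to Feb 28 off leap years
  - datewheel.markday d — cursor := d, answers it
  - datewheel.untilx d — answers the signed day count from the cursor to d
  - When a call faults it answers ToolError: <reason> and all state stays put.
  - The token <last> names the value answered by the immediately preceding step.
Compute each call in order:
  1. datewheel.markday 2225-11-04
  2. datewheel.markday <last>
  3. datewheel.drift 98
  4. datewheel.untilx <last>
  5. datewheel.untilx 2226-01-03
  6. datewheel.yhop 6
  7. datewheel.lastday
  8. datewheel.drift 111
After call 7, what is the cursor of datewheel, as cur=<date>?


Answer: cur=2232-02-29

Derivation:
% datewheel.markday d: 2225-11-04
  2225-11-04
% datewheel.markday d: <last>
  2225-11-04
% datewheel.drift n: 98
  2226-02-10
% datewheel.untilx d: <last>
  0
% datewheel.untilx d: 2226-01-03
  -38
% datewheel.yhop n: 6
  2232-02-10
% datewheel.lastday
  2232-02-29
% datewheel.drift n: 111
  2232-06-19


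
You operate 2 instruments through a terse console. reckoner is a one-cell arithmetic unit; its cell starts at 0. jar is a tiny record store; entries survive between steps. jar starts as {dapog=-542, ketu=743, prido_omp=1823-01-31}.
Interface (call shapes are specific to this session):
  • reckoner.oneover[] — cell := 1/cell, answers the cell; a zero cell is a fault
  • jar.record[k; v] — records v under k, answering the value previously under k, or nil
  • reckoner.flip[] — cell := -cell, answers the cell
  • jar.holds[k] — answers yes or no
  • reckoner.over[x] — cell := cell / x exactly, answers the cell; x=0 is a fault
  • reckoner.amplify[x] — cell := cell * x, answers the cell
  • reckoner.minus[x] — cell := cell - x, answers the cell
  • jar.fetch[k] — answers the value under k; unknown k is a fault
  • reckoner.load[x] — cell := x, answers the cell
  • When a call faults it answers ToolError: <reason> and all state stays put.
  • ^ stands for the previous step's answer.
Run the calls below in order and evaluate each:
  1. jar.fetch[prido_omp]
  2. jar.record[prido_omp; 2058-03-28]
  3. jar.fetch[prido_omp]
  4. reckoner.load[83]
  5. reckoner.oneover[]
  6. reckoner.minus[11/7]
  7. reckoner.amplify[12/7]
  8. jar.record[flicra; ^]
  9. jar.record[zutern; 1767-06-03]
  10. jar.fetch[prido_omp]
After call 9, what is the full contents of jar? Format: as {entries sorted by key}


Answer: {dapog=-542, flicra=-10872/4067, ketu=743, prido_omp=2058-03-28, zutern=1767-06-03}

Derivation:
[in] jar.fetch k→prido_omp
:: 1823-01-31
[in] jar.record k→prido_omp v→2058-03-28
:: 1823-01-31
[in] jar.fetch k→prido_omp
:: 2058-03-28
[in] reckoner.load x→83
:: 83
[in] reckoner.oneover
:: 1/83
[in] reckoner.minus x→11/7
:: -906/581
[in] reckoner.amplify x→12/7
:: -10872/4067
[in] jar.record k→flicra v→^
:: nil
[in] jar.record k→zutern v→1767-06-03
:: nil
[in] jar.fetch k→prido_omp
:: 2058-03-28


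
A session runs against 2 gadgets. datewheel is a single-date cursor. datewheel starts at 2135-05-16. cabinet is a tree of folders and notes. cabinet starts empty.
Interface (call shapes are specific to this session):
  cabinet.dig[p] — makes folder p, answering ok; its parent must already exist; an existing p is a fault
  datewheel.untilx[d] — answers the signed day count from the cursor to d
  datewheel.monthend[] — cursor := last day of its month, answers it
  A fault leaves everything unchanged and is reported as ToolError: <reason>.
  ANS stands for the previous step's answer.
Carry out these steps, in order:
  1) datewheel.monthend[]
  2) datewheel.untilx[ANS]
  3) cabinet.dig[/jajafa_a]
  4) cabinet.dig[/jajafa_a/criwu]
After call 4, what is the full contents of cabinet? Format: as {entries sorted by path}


Next I call datewheel.monthend(), yielding 2135-05-31.
I call datewheel.untilx with ANS, yielding 0.
I invoke cabinet.dig with /jajafa_a, which returns ok.
I use cabinet.dig with /jajafa_a/criwu, which returns ok.

Answer: {jajafa_a/, jajafa_a/criwu/}


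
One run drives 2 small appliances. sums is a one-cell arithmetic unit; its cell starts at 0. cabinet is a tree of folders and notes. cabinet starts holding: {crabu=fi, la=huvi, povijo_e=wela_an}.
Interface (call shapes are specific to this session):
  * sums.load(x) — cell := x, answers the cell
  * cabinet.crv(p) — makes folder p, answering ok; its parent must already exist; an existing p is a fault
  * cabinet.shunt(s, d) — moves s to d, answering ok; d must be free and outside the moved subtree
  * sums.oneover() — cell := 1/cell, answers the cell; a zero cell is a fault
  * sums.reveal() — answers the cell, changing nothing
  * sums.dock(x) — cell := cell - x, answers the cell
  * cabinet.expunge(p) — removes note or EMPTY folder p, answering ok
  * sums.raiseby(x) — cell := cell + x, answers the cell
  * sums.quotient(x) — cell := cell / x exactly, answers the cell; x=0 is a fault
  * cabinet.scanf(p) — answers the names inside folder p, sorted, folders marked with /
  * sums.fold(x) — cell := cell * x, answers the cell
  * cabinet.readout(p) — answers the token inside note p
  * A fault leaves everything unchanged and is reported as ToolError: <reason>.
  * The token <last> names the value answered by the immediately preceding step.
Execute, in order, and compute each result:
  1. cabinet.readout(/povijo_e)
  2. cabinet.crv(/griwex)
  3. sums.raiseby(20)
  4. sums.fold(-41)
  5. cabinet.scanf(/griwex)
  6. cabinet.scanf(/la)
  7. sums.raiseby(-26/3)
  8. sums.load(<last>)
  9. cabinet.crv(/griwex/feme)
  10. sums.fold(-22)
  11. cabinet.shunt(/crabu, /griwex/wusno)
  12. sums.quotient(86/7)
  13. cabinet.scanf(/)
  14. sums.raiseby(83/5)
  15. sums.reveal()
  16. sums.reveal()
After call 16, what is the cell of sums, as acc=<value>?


I use readout using p='/povijo_e', which returns wela_an.
I call crv using p='/griwex', and get ok.
I invoke raiseby using x='20', and see 20.
Next I call fold using x='-41', → -820.
Then scanf using p='/griwex', and get [].
I use scanf using p='/la', and observe ToolError: not a directory.
I call raiseby using x='-26/3': -2486/3.
Using load using x='<last>', giving -2486/3.
Using crv using p='/griwex/feme', and see ok.
Calling fold using x='-22', — result: 54692/3.
Next I call shunt using s='/crabu', d='/griwex/wusno': ok.
Using quotient using x='86/7', — result: 191422/129.
I run scanf using p='/', and see [griwex/, la, povijo_e].
Next I call raiseby using x='83/5': 967817/645.
Invoking reveal(), and see 967817/645.
Using reveal, which returns 967817/645.

Answer: acc=967817/645


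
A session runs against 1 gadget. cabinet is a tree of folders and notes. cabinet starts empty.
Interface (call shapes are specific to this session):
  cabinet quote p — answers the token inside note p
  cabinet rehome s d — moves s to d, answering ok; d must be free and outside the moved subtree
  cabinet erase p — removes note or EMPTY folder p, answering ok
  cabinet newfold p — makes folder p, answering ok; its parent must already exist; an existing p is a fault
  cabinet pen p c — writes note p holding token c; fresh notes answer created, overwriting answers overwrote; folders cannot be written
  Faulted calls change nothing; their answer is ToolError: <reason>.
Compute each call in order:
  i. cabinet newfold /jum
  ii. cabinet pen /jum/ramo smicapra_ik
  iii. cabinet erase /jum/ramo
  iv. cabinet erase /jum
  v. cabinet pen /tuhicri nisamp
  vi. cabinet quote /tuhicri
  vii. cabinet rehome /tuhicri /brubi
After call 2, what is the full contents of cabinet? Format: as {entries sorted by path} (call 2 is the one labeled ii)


Answer: {jum/, jum/ramo=smicapra_ik}

Derivation:
> cabinet newfold p→/jum
  ok
> cabinet pen p→/jum/ramo c→smicapra_ik
  created
> cabinet erase p→/jum/ramo
  ok
> cabinet erase p→/jum
  ok
> cabinet pen p→/tuhicri c→nisamp
  created
> cabinet quote p→/tuhicri
  nisamp
> cabinet rehome s→/tuhicri d→/brubi
  ok


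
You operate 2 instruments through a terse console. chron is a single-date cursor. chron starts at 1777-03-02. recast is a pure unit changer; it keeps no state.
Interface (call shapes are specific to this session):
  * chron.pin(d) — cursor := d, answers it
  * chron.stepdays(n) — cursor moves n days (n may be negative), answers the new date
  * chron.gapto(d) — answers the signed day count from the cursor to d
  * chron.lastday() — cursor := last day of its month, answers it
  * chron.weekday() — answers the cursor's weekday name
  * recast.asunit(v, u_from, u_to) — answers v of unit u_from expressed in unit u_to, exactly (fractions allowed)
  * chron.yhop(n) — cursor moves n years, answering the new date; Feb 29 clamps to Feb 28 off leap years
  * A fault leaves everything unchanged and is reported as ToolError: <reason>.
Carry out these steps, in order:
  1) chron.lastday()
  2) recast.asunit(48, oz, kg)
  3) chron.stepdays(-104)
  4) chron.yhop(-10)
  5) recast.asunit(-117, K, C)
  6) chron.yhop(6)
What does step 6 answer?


I invoke chron.lastday, and see 1777-03-31.
I try recast.asunit(48, oz, kg), and get 136077711/100000000.
Calling chron.stepdays(-104), — result: 1776-12-17.
Invoking chron.yhop(-10), giving 1766-12-17.
I invoke recast.asunit(-117, K, C), and observe -7803/20.
Using chron.yhop(6), → 1772-12-17.

Answer: 1772-12-17


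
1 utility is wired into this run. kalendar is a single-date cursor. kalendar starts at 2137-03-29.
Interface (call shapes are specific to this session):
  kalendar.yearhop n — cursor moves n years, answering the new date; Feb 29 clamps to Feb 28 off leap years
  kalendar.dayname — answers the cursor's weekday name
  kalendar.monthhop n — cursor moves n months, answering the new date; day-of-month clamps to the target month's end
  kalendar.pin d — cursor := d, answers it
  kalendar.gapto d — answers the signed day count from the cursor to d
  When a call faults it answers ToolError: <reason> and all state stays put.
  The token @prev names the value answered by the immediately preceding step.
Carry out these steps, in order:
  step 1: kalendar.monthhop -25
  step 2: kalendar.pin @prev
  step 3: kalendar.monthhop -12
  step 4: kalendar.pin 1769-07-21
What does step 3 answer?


Next I call monthhop on n='-25', and get 2135-02-28.
Using pin on d='@prev', — result: 2135-02-28.
Then monthhop on n='-12', — result: 2134-02-28.
Calling pin on d='1769-07-21': 1769-07-21.

Answer: 2134-02-28


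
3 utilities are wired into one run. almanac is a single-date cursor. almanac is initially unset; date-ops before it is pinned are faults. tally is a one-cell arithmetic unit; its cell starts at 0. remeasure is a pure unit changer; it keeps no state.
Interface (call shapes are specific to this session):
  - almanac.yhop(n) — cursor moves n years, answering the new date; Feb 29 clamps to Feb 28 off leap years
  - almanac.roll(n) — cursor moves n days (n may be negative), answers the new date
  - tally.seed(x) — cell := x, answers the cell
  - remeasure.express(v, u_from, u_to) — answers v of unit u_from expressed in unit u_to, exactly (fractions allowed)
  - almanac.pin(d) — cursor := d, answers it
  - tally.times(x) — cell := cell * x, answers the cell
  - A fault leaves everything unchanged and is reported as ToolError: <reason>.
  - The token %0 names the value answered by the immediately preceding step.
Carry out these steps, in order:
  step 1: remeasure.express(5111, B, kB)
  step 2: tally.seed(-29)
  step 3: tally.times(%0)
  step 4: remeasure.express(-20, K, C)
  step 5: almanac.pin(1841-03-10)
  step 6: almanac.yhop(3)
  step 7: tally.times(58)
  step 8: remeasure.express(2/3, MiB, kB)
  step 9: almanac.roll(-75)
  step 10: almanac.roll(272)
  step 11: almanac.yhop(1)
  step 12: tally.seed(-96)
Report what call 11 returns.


Answer: 1845-09-23

Derivation:
Step: remeasure.express[5111; B; kB]
Result: 5111/1000
Step: tally.seed[-29]
Result: -29
Step: tally.times[%0]
Result: 841
Step: remeasure.express[-20; K; C]
Result: -5863/20
Step: almanac.pin[1841-03-10]
Result: 1841-03-10
Step: almanac.yhop[3]
Result: 1844-03-10
Step: tally.times[58]
Result: 48778
Step: remeasure.express[2/3; MiB; kB]
Result: 262144/375
Step: almanac.roll[-75]
Result: 1843-12-26
Step: almanac.roll[272]
Result: 1844-09-23
Step: almanac.yhop[1]
Result: 1845-09-23
Step: tally.seed[-96]
Result: -96


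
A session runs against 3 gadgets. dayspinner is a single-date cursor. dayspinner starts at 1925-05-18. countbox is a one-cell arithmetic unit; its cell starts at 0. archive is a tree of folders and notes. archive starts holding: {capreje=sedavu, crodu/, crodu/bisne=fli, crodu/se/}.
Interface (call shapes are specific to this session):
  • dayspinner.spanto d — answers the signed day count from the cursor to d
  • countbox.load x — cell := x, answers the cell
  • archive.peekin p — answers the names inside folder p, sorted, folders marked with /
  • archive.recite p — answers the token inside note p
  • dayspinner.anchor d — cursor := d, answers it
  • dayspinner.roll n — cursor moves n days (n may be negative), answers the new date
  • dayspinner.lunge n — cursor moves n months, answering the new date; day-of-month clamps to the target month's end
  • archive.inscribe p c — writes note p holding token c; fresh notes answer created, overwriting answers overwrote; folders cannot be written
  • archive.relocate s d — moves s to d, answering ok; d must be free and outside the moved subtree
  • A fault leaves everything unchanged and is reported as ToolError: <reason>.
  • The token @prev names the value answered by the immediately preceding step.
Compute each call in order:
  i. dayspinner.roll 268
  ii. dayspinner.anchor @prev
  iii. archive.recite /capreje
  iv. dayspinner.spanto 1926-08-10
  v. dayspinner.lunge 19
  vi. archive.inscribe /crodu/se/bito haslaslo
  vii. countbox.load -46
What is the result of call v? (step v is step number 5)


Answer: 1927-09-10

Derivation:
// dayspinner.roll(268) => 1926-02-10
// dayspinner.anchor(@prev) => 1926-02-10
// archive.recite(/capreje) => sedavu
// dayspinner.spanto(1926-08-10) => 181
// dayspinner.lunge(19) => 1927-09-10
// archive.inscribe(/crodu/se/bito, haslaslo) => created
// countbox.load(-46) => -46
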